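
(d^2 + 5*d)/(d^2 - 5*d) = (d + 5)/(d - 5)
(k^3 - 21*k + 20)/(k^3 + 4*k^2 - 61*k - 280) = (k^2 - 5*k + 4)/(k^2 - k - 56)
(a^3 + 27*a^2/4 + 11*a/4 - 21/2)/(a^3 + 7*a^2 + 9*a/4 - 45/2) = (4*a^2 + 3*a - 7)/(4*a^2 + 4*a - 15)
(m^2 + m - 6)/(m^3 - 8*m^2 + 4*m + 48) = (m^2 + m - 6)/(m^3 - 8*m^2 + 4*m + 48)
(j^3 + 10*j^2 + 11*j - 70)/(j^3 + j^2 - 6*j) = (j^2 + 12*j + 35)/(j*(j + 3))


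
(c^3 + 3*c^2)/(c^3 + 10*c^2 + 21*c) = c/(c + 7)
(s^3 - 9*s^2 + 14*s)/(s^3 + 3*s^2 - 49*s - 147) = s*(s - 2)/(s^2 + 10*s + 21)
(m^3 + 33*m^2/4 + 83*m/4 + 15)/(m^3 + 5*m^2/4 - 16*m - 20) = (m + 3)/(m - 4)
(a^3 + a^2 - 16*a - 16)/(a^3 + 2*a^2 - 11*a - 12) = (a - 4)/(a - 3)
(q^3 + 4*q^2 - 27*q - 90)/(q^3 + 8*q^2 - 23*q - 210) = (q + 3)/(q + 7)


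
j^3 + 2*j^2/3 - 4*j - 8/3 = (j - 2)*(j + 2/3)*(j + 2)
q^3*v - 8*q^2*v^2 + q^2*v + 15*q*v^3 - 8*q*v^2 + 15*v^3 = (q - 5*v)*(q - 3*v)*(q*v + v)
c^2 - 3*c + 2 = (c - 2)*(c - 1)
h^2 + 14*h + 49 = (h + 7)^2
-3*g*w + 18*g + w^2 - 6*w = (-3*g + w)*(w - 6)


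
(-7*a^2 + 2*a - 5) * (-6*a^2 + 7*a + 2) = 42*a^4 - 61*a^3 + 30*a^2 - 31*a - 10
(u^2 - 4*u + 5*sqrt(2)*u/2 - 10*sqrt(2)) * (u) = u^3 - 4*u^2 + 5*sqrt(2)*u^2/2 - 10*sqrt(2)*u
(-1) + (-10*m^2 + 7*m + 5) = -10*m^2 + 7*m + 4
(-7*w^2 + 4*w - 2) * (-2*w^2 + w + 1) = 14*w^4 - 15*w^3 + w^2 + 2*w - 2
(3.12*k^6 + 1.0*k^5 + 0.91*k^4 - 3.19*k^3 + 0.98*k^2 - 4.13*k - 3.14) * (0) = 0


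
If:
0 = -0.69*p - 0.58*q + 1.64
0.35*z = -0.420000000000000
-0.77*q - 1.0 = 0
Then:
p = 3.47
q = -1.30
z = -1.20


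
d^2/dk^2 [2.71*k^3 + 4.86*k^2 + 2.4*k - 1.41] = 16.26*k + 9.72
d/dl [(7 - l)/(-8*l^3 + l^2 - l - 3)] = (8*l^3 - l^2 + l - (l - 7)*(24*l^2 - 2*l + 1) + 3)/(8*l^3 - l^2 + l + 3)^2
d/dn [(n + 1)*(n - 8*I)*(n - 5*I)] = 3*n^2 + n*(2 - 26*I) - 40 - 13*I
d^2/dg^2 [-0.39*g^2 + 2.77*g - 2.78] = -0.780000000000000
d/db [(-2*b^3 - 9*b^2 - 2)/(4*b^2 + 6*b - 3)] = 2*(-4*b^4 - 12*b^3 - 18*b^2 + 35*b + 6)/(16*b^4 + 48*b^3 + 12*b^2 - 36*b + 9)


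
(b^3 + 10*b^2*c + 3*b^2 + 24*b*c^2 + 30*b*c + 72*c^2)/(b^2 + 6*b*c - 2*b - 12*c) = (b^2 + 4*b*c + 3*b + 12*c)/(b - 2)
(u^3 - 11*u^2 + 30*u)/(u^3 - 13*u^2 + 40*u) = (u - 6)/(u - 8)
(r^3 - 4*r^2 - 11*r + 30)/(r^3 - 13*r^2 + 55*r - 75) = (r^2 + r - 6)/(r^2 - 8*r + 15)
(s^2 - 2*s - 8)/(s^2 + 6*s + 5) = (s^2 - 2*s - 8)/(s^2 + 6*s + 5)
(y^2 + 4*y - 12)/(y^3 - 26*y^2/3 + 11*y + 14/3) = 3*(y + 6)/(3*y^2 - 20*y - 7)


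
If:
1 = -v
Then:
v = -1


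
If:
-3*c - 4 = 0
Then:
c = -4/3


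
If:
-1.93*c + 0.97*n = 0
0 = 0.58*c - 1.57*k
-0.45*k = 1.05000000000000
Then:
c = -6.32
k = -2.33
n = -12.57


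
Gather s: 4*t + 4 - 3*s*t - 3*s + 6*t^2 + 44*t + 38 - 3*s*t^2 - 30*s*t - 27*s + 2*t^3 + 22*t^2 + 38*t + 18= s*(-3*t^2 - 33*t - 30) + 2*t^3 + 28*t^2 + 86*t + 60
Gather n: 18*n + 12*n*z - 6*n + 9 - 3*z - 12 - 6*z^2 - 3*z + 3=n*(12*z + 12) - 6*z^2 - 6*z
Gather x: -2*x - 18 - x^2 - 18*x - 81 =-x^2 - 20*x - 99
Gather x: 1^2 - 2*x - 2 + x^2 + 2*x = x^2 - 1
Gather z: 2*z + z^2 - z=z^2 + z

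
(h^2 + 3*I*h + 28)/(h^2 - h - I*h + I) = (h^2 + 3*I*h + 28)/(h^2 - h - I*h + I)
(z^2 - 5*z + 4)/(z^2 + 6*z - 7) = (z - 4)/(z + 7)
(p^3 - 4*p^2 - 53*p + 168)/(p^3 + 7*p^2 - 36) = (p^3 - 4*p^2 - 53*p + 168)/(p^3 + 7*p^2 - 36)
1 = 1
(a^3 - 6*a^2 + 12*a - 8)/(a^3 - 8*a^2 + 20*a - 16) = (a - 2)/(a - 4)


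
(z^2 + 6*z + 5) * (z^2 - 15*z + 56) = z^4 - 9*z^3 - 29*z^2 + 261*z + 280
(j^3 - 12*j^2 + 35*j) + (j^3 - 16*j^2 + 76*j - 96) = 2*j^3 - 28*j^2 + 111*j - 96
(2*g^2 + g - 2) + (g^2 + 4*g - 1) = 3*g^2 + 5*g - 3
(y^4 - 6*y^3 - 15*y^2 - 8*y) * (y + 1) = y^5 - 5*y^4 - 21*y^3 - 23*y^2 - 8*y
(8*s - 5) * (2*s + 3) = 16*s^2 + 14*s - 15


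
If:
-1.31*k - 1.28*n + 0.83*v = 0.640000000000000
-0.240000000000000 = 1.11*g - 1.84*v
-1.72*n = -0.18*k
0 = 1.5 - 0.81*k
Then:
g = 6.40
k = 1.85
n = 0.19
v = 3.99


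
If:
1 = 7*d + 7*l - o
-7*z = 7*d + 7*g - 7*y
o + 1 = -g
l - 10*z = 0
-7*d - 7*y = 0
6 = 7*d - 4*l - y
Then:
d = 207/376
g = -399/376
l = -75/188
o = 23/376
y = -207/376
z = -15/376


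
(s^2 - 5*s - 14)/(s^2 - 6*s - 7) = (s + 2)/(s + 1)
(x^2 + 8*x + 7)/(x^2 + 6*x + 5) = (x + 7)/(x + 5)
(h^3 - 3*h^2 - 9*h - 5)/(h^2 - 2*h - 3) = (h^2 - 4*h - 5)/(h - 3)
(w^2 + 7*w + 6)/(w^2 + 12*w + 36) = (w + 1)/(w + 6)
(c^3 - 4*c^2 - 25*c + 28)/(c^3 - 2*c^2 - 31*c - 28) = (c - 1)/(c + 1)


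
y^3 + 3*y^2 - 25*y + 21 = (y - 3)*(y - 1)*(y + 7)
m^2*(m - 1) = m^3 - m^2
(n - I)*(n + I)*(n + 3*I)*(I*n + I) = I*n^4 - 3*n^3 + I*n^3 - 3*n^2 + I*n^2 - 3*n + I*n - 3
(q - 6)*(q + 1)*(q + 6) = q^3 + q^2 - 36*q - 36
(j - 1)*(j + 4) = j^2 + 3*j - 4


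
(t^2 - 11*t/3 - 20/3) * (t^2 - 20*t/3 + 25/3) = t^4 - 31*t^3/3 + 235*t^2/9 + 125*t/9 - 500/9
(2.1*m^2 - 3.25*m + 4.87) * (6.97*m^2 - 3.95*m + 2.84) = 14.637*m^4 - 30.9475*m^3 + 52.7454*m^2 - 28.4665*m + 13.8308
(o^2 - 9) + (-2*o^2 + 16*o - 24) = -o^2 + 16*o - 33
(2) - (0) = 2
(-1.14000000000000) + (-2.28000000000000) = -3.42000000000000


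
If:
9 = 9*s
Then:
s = 1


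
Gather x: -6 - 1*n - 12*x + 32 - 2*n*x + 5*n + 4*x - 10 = 4*n + x*(-2*n - 8) + 16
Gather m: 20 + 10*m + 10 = 10*m + 30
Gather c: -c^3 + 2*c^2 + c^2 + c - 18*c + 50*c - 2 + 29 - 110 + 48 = -c^3 + 3*c^2 + 33*c - 35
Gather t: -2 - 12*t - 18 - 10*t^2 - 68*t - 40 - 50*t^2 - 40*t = -60*t^2 - 120*t - 60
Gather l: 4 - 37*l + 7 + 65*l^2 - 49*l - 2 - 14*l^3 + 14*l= -14*l^3 + 65*l^2 - 72*l + 9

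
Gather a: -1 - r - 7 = -r - 8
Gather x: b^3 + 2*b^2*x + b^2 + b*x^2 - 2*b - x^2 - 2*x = b^3 + b^2 - 2*b + x^2*(b - 1) + x*(2*b^2 - 2)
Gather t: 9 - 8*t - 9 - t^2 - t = -t^2 - 9*t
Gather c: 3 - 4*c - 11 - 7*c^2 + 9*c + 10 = -7*c^2 + 5*c + 2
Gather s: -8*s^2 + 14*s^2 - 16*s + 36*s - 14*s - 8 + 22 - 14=6*s^2 + 6*s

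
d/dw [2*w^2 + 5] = 4*w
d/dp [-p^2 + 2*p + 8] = 2 - 2*p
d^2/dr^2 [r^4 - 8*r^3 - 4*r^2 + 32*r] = 12*r^2 - 48*r - 8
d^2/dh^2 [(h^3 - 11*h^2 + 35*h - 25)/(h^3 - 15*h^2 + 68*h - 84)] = 2*(4*h^6 - 99*h^5 + 1023*h^4 - 5829*h^3 + 20109*h^2 - 40932*h + 38204)/(h^9 - 45*h^8 + 879*h^7 - 9747*h^6 + 67332*h^5 - 299052*h^4 + 849680*h^3 - 1482768*h^2 + 1439424*h - 592704)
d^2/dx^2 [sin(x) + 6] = -sin(x)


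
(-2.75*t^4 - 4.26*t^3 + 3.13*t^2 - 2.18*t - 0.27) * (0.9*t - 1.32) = -2.475*t^5 - 0.204*t^4 + 8.4402*t^3 - 6.0936*t^2 + 2.6346*t + 0.3564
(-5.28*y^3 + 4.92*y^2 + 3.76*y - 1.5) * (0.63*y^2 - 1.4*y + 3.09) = -3.3264*y^5 + 10.4916*y^4 - 20.8344*y^3 + 8.9938*y^2 + 13.7184*y - 4.635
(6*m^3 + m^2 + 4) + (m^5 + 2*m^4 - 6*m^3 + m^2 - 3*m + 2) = m^5 + 2*m^4 + 2*m^2 - 3*m + 6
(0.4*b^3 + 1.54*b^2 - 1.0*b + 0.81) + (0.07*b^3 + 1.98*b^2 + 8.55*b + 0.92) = 0.47*b^3 + 3.52*b^2 + 7.55*b + 1.73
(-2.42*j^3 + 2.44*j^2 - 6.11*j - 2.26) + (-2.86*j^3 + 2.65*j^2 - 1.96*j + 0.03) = -5.28*j^3 + 5.09*j^2 - 8.07*j - 2.23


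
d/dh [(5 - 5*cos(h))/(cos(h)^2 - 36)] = 5*(sin(h)^2 + 2*cos(h) - 37)*sin(h)/(cos(h)^2 - 36)^2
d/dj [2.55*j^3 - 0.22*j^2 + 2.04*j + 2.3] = 7.65*j^2 - 0.44*j + 2.04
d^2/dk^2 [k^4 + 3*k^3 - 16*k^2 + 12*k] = 12*k^2 + 18*k - 32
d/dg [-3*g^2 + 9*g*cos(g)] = -9*g*sin(g) - 6*g + 9*cos(g)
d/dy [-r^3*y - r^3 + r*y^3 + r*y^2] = r*(-r^2 + 3*y^2 + 2*y)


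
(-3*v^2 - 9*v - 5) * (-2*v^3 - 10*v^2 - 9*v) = 6*v^5 + 48*v^4 + 127*v^3 + 131*v^2 + 45*v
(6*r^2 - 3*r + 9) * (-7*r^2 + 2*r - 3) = -42*r^4 + 33*r^3 - 87*r^2 + 27*r - 27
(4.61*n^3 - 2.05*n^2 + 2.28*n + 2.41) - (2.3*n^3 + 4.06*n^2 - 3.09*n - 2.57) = 2.31*n^3 - 6.11*n^2 + 5.37*n + 4.98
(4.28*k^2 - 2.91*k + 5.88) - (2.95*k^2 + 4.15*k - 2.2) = 1.33*k^2 - 7.06*k + 8.08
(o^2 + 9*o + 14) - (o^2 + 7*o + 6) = 2*o + 8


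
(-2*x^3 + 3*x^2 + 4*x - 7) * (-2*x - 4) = 4*x^4 + 2*x^3 - 20*x^2 - 2*x + 28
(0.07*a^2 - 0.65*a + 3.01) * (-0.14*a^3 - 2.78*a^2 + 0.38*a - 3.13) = -0.0098*a^5 - 0.1036*a^4 + 1.4122*a^3 - 8.8339*a^2 + 3.1783*a - 9.4213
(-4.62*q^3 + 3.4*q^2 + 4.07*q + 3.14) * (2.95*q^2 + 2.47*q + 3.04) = -13.629*q^5 - 1.3814*q^4 + 6.3597*q^3 + 29.6519*q^2 + 20.1286*q + 9.5456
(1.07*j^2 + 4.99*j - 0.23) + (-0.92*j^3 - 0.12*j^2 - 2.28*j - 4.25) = -0.92*j^3 + 0.95*j^2 + 2.71*j - 4.48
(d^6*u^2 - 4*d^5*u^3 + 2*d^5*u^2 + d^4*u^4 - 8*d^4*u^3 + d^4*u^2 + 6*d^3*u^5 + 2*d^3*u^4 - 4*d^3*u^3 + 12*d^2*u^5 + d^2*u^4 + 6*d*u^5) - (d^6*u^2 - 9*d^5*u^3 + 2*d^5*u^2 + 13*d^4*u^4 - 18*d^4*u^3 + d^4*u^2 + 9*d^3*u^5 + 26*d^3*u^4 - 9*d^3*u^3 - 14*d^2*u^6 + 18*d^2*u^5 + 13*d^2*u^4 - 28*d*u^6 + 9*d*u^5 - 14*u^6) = 5*d^5*u^3 - 12*d^4*u^4 + 10*d^4*u^3 - 3*d^3*u^5 - 24*d^3*u^4 + 5*d^3*u^3 + 14*d^2*u^6 - 6*d^2*u^5 - 12*d^2*u^4 + 28*d*u^6 - 3*d*u^5 + 14*u^6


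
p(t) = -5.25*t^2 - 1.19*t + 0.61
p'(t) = -10.5*t - 1.19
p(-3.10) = -46.15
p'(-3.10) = 31.36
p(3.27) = -59.42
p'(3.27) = -35.52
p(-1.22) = -5.75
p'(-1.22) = 11.62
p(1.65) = -15.65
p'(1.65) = -18.52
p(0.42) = -0.82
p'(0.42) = -5.60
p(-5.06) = -127.79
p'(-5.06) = 51.94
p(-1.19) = -5.41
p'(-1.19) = 11.30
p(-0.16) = 0.67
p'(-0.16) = 0.49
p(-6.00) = -181.25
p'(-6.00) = 61.81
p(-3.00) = -43.07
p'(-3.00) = 30.31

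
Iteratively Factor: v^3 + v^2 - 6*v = (v + 3)*(v^2 - 2*v) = v*(v + 3)*(v - 2)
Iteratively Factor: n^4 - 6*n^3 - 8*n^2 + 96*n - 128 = (n + 4)*(n^3 - 10*n^2 + 32*n - 32) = (n - 2)*(n + 4)*(n^2 - 8*n + 16) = (n - 4)*(n - 2)*(n + 4)*(n - 4)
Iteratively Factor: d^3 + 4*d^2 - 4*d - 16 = (d - 2)*(d^2 + 6*d + 8) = (d - 2)*(d + 2)*(d + 4)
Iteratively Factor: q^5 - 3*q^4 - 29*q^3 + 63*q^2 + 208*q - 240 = (q - 1)*(q^4 - 2*q^3 - 31*q^2 + 32*q + 240) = (q - 5)*(q - 1)*(q^3 + 3*q^2 - 16*q - 48) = (q - 5)*(q - 4)*(q - 1)*(q^2 + 7*q + 12) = (q - 5)*(q - 4)*(q - 1)*(q + 4)*(q + 3)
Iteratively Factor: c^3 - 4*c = (c + 2)*(c^2 - 2*c) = (c - 2)*(c + 2)*(c)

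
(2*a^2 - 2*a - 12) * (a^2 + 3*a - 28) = 2*a^4 + 4*a^3 - 74*a^2 + 20*a + 336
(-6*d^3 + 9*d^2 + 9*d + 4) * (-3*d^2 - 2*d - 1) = 18*d^5 - 15*d^4 - 39*d^3 - 39*d^2 - 17*d - 4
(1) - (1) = 0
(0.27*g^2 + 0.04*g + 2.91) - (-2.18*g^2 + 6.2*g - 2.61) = 2.45*g^2 - 6.16*g + 5.52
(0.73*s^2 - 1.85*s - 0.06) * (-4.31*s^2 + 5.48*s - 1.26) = -3.1463*s^4 + 11.9739*s^3 - 10.7992*s^2 + 2.0022*s + 0.0756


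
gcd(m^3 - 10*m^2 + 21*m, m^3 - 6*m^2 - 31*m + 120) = m - 3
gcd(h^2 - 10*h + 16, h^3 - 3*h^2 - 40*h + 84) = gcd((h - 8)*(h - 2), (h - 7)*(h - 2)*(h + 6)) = h - 2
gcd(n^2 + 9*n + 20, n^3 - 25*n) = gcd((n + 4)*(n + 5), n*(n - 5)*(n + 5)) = n + 5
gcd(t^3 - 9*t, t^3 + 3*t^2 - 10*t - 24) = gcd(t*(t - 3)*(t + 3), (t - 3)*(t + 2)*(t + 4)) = t - 3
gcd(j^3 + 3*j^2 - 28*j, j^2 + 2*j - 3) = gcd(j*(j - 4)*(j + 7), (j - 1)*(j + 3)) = 1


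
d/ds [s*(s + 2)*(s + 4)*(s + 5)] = 4*s^3 + 33*s^2 + 76*s + 40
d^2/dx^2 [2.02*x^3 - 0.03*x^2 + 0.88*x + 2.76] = 12.12*x - 0.06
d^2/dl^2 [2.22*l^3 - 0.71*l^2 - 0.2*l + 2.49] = 13.32*l - 1.42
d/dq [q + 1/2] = 1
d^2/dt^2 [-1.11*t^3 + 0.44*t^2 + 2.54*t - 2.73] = 0.88 - 6.66*t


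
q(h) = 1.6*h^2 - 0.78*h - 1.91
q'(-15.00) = -48.78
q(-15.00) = 369.79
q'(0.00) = -0.78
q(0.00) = -1.91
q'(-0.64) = -2.83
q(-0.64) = -0.76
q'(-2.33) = -8.24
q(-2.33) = 8.59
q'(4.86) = 14.77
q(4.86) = 32.09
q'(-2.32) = -8.20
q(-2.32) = 8.51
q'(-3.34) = -11.47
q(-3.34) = 18.54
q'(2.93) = 8.60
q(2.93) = 9.54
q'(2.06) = 5.81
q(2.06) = 3.27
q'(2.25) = 6.42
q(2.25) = 4.44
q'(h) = 3.2*h - 0.78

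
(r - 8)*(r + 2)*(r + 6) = r^3 - 52*r - 96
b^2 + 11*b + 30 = (b + 5)*(b + 6)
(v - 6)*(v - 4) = v^2 - 10*v + 24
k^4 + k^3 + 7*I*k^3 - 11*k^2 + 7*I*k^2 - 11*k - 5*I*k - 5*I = (k + 1)*(k + I)^2*(k + 5*I)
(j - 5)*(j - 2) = j^2 - 7*j + 10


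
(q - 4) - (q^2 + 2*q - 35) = -q^2 - q + 31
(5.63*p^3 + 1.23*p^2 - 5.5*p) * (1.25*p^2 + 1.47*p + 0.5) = 7.0375*p^5 + 9.8136*p^4 - 2.2519*p^3 - 7.47*p^2 - 2.75*p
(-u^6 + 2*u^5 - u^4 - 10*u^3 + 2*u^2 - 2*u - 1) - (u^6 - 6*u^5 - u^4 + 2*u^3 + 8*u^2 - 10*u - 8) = -2*u^6 + 8*u^5 - 12*u^3 - 6*u^2 + 8*u + 7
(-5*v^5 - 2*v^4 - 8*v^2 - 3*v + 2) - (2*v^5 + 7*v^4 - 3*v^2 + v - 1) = -7*v^5 - 9*v^4 - 5*v^2 - 4*v + 3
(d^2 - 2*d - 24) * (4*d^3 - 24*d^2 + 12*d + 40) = 4*d^5 - 32*d^4 - 36*d^3 + 592*d^2 - 368*d - 960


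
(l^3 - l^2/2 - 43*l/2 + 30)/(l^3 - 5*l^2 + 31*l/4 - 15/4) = 2*(l^2 + l - 20)/(2*l^2 - 7*l + 5)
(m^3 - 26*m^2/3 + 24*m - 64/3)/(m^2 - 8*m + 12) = (3*m^2 - 20*m + 32)/(3*(m - 6))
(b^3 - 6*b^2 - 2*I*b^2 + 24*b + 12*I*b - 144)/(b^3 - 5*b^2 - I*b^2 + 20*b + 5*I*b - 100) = (b^2 - 6*b*(1 + I) + 36*I)/(b^2 - 5*b*(1 + I) + 25*I)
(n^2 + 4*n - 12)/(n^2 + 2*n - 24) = (n - 2)/(n - 4)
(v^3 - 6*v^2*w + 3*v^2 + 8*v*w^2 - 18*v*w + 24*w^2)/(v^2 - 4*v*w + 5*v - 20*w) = (v^2 - 2*v*w + 3*v - 6*w)/(v + 5)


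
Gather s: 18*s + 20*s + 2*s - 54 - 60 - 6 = 40*s - 120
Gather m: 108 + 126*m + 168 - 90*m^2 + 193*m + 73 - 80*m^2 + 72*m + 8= -170*m^2 + 391*m + 357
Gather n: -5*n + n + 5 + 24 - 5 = 24 - 4*n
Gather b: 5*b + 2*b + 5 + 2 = 7*b + 7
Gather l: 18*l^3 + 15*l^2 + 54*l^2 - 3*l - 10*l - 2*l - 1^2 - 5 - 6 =18*l^3 + 69*l^2 - 15*l - 12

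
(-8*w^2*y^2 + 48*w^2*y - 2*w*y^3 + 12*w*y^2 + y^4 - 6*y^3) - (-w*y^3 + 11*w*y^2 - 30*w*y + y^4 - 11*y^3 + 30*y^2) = -8*w^2*y^2 + 48*w^2*y - w*y^3 + w*y^2 + 30*w*y + 5*y^3 - 30*y^2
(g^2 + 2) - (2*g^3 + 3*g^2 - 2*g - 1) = -2*g^3 - 2*g^2 + 2*g + 3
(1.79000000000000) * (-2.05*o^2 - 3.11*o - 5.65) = -3.6695*o^2 - 5.5669*o - 10.1135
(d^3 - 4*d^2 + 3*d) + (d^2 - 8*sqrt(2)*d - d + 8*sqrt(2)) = d^3 - 3*d^2 - 8*sqrt(2)*d + 2*d + 8*sqrt(2)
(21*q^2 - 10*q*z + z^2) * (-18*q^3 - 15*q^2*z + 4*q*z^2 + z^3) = -378*q^5 - 135*q^4*z + 216*q^3*z^2 - 34*q^2*z^3 - 6*q*z^4 + z^5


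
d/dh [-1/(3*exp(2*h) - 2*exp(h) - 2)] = (6*exp(h) - 2)*exp(h)/(-3*exp(2*h) + 2*exp(h) + 2)^2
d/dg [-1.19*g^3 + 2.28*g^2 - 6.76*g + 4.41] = -3.57*g^2 + 4.56*g - 6.76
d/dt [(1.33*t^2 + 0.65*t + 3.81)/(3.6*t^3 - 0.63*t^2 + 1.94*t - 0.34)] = (-4.788*t^4 - 4.68*t^3 - 38.1583*t^2 + 3.8962*t - 7.6124)/(12.96*t^6 - 4.536*t^5 + 14.3649*t^4 - 4.8924*t^3 + 4.192*t^2 - 1.3192*t + 0.1156)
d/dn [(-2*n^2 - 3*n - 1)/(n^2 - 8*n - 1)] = (19*n^2 + 6*n - 5)/(n^4 - 16*n^3 + 62*n^2 + 16*n + 1)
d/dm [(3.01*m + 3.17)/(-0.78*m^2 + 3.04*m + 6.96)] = (2.3478*m^2 + 4.9452*m + 11.3128)/(0.6084*m^4 - 4.7424*m^3 - 1.616*m^2 + 42.3168*m + 48.4416)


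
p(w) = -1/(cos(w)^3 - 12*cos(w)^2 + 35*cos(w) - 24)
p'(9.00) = -0.00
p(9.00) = 0.02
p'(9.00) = -0.00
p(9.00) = 0.02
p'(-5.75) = -1.87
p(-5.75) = 0.47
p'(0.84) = -0.47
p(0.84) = 0.18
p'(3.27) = 0.00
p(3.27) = 0.01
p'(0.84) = -0.47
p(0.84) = 0.18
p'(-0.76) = 0.64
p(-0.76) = 0.22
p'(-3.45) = -0.00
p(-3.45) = 0.01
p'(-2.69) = 0.01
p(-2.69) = 0.02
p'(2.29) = -0.01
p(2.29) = 0.02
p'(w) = -(3*sin(w)*cos(w)^2 - 24*sin(w)*cos(w) + 35*sin(w))/(cos(w)^3 - 12*cos(w)^2 + 35*cos(w) - 24)^2 = (-3*cos(w)^2 + 24*cos(w) - 35)*sin(w)/(cos(w)^3 - 12*cos(w)^2 + 35*cos(w) - 24)^2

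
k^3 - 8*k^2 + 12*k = k*(k - 6)*(k - 2)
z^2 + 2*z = z*(z + 2)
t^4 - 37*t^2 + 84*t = t*(t - 4)*(t - 3)*(t + 7)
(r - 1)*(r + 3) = r^2 + 2*r - 3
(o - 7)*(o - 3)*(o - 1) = o^3 - 11*o^2 + 31*o - 21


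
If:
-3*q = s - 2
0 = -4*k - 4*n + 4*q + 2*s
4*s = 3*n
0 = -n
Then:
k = 2/3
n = 0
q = 2/3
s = 0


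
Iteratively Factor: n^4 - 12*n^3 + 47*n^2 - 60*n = (n - 4)*(n^3 - 8*n^2 + 15*n) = n*(n - 4)*(n^2 - 8*n + 15) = n*(n - 4)*(n - 3)*(n - 5)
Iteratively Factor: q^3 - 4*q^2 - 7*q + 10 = (q - 1)*(q^2 - 3*q - 10) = (q - 5)*(q - 1)*(q + 2)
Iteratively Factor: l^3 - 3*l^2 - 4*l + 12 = (l - 2)*(l^2 - l - 6) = (l - 3)*(l - 2)*(l + 2)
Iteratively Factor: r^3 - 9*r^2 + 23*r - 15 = (r - 3)*(r^2 - 6*r + 5) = (r - 5)*(r - 3)*(r - 1)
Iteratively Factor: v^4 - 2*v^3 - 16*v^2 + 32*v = (v - 4)*(v^3 + 2*v^2 - 8*v) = v*(v - 4)*(v^2 + 2*v - 8) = v*(v - 4)*(v - 2)*(v + 4)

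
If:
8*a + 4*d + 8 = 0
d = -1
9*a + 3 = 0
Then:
No Solution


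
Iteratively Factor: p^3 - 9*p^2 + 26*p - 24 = (p - 3)*(p^2 - 6*p + 8) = (p - 4)*(p - 3)*(p - 2)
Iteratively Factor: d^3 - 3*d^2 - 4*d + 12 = (d + 2)*(d^2 - 5*d + 6) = (d - 3)*(d + 2)*(d - 2)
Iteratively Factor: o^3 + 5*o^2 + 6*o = (o + 3)*(o^2 + 2*o) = (o + 2)*(o + 3)*(o)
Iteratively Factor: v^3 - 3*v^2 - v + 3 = (v - 3)*(v^2 - 1) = (v - 3)*(v + 1)*(v - 1)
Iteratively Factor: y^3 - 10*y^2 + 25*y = (y - 5)*(y^2 - 5*y) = (y - 5)^2*(y)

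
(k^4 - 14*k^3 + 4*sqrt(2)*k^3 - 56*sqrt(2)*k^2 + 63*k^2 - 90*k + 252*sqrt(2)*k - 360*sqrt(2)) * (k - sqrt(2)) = k^5 - 14*k^4 + 3*sqrt(2)*k^4 - 42*sqrt(2)*k^3 + 55*k^3 + 22*k^2 + 189*sqrt(2)*k^2 - 504*k - 270*sqrt(2)*k + 720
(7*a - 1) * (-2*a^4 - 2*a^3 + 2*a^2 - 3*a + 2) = -14*a^5 - 12*a^4 + 16*a^3 - 23*a^2 + 17*a - 2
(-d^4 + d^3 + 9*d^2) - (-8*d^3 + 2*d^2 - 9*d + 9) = -d^4 + 9*d^3 + 7*d^2 + 9*d - 9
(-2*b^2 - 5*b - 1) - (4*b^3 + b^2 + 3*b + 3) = -4*b^3 - 3*b^2 - 8*b - 4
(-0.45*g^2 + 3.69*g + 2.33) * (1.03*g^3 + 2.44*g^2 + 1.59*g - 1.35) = -0.4635*g^5 + 2.7027*g^4 + 10.688*g^3 + 12.1598*g^2 - 1.2768*g - 3.1455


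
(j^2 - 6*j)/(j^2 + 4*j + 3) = j*(j - 6)/(j^2 + 4*j + 3)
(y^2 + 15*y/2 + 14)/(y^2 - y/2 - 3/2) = (2*y^2 + 15*y + 28)/(2*y^2 - y - 3)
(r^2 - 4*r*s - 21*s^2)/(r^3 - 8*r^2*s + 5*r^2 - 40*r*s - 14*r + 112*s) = (r^2 - 4*r*s - 21*s^2)/(r^3 - 8*r^2*s + 5*r^2 - 40*r*s - 14*r + 112*s)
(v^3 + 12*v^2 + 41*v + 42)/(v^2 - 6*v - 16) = (v^2 + 10*v + 21)/(v - 8)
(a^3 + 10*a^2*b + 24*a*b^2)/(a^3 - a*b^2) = (a^2 + 10*a*b + 24*b^2)/(a^2 - b^2)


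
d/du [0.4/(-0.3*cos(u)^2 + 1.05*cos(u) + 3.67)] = (0.42 - 0.24*cos(u))*sin(u)/(-0.3*cos(u)^2 + 1.05*cos(u) + 3.67)^2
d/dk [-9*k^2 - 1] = -18*k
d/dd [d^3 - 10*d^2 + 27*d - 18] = 3*d^2 - 20*d + 27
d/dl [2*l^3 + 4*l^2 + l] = 6*l^2 + 8*l + 1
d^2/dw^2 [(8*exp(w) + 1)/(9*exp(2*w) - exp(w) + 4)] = (648*exp(4*w) + 396*exp(3*w) - 1755*exp(2*w) - 111*exp(w) + 132)*exp(w)/(729*exp(6*w) - 243*exp(5*w) + 999*exp(4*w) - 217*exp(3*w) + 444*exp(2*w) - 48*exp(w) + 64)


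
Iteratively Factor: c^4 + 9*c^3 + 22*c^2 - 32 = (c + 4)*(c^3 + 5*c^2 + 2*c - 8) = (c - 1)*(c + 4)*(c^2 + 6*c + 8) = (c - 1)*(c + 2)*(c + 4)*(c + 4)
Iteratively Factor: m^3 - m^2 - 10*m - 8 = (m + 1)*(m^2 - 2*m - 8) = (m - 4)*(m + 1)*(m + 2)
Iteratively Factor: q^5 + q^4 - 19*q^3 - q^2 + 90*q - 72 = (q - 1)*(q^4 + 2*q^3 - 17*q^2 - 18*q + 72) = (q - 1)*(q + 3)*(q^3 - q^2 - 14*q + 24) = (q - 3)*(q - 1)*(q + 3)*(q^2 + 2*q - 8) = (q - 3)*(q - 2)*(q - 1)*(q + 3)*(q + 4)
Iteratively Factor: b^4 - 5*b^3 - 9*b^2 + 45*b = (b)*(b^3 - 5*b^2 - 9*b + 45) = b*(b - 3)*(b^2 - 2*b - 15) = b*(b - 5)*(b - 3)*(b + 3)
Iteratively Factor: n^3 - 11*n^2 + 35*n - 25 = (n - 1)*(n^2 - 10*n + 25) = (n - 5)*(n - 1)*(n - 5)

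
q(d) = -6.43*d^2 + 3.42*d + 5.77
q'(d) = 3.42 - 12.86*d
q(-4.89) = -164.71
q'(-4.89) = 66.31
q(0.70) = 5.01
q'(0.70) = -5.58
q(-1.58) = -15.69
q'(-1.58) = 23.74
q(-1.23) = -8.16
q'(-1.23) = 19.24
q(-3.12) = -67.49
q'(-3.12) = 43.54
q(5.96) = -202.25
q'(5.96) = -73.23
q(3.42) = -57.74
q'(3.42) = -40.56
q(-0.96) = -3.44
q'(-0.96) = 15.77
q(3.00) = -41.84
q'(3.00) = -35.16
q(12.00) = -879.11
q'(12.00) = -150.90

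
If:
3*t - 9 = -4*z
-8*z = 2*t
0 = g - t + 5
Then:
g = -1/2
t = 9/2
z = -9/8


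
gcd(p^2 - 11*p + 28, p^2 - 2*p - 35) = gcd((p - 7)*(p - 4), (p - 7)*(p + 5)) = p - 7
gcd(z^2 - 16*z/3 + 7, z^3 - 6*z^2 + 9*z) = z - 3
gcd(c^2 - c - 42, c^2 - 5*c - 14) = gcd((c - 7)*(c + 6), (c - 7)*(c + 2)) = c - 7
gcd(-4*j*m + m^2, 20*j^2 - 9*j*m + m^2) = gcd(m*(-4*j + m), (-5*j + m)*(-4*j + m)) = 4*j - m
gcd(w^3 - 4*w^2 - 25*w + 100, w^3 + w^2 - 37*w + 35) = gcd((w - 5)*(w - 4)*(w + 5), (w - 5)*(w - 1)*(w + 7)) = w - 5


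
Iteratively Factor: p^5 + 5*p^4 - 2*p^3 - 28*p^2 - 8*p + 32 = (p + 2)*(p^4 + 3*p^3 - 8*p^2 - 12*p + 16) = (p - 2)*(p + 2)*(p^3 + 5*p^2 + 2*p - 8) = (p - 2)*(p + 2)*(p + 4)*(p^2 + p - 2) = (p - 2)*(p + 2)^2*(p + 4)*(p - 1)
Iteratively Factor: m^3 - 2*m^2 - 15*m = (m - 5)*(m^2 + 3*m) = m*(m - 5)*(m + 3)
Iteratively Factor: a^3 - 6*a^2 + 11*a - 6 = (a - 3)*(a^2 - 3*a + 2) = (a - 3)*(a - 1)*(a - 2)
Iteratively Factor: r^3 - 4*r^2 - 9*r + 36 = (r - 4)*(r^2 - 9) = (r - 4)*(r + 3)*(r - 3)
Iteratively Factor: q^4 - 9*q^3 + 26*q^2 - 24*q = (q - 2)*(q^3 - 7*q^2 + 12*q) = q*(q - 2)*(q^2 - 7*q + 12) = q*(q - 4)*(q - 2)*(q - 3)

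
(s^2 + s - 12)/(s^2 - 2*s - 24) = (s - 3)/(s - 6)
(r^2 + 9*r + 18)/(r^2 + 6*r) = (r + 3)/r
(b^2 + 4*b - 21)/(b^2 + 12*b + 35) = (b - 3)/(b + 5)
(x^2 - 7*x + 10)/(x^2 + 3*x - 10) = (x - 5)/(x + 5)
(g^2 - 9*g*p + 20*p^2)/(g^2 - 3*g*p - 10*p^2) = (g - 4*p)/(g + 2*p)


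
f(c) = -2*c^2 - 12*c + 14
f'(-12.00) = 36.00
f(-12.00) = -130.00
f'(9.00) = -48.00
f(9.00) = -256.00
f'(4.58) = -30.32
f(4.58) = -82.91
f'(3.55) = -26.20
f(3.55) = -53.80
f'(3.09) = -24.36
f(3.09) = -42.18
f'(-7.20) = 16.80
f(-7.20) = -3.28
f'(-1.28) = -6.88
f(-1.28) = 26.08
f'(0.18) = -12.72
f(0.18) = 11.78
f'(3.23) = -24.92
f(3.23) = -45.63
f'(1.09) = -16.36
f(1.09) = -1.46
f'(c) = -4*c - 12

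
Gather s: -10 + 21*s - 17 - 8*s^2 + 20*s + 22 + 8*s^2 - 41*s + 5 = 0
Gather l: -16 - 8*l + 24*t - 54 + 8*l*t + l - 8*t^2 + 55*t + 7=l*(8*t - 7) - 8*t^2 + 79*t - 63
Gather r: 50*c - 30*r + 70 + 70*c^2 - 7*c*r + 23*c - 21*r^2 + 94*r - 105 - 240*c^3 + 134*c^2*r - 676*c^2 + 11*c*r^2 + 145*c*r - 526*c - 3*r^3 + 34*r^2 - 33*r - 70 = -240*c^3 - 606*c^2 - 453*c - 3*r^3 + r^2*(11*c + 13) + r*(134*c^2 + 138*c + 31) - 105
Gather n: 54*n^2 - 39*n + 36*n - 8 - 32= 54*n^2 - 3*n - 40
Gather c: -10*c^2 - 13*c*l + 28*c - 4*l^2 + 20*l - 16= -10*c^2 + c*(28 - 13*l) - 4*l^2 + 20*l - 16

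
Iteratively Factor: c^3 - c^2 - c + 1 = (c + 1)*(c^2 - 2*c + 1) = (c - 1)*(c + 1)*(c - 1)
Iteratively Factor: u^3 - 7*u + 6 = (u - 1)*(u^2 + u - 6) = (u - 1)*(u + 3)*(u - 2)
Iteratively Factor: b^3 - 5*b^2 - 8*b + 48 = (b - 4)*(b^2 - b - 12) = (b - 4)^2*(b + 3)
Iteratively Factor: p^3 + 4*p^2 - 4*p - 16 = (p - 2)*(p^2 + 6*p + 8) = (p - 2)*(p + 2)*(p + 4)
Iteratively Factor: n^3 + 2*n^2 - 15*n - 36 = (n + 3)*(n^2 - n - 12) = (n - 4)*(n + 3)*(n + 3)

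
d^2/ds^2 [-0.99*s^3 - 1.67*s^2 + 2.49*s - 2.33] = -5.94*s - 3.34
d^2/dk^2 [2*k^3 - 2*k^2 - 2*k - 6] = 12*k - 4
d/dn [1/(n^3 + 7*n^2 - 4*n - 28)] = (-3*n^2 - 14*n + 4)/(n^3 + 7*n^2 - 4*n - 28)^2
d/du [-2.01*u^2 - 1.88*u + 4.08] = -4.02*u - 1.88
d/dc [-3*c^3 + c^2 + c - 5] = -9*c^2 + 2*c + 1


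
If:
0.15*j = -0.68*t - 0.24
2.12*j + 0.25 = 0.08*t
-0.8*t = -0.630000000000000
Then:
No Solution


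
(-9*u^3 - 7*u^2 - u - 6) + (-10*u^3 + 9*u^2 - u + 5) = -19*u^3 + 2*u^2 - 2*u - 1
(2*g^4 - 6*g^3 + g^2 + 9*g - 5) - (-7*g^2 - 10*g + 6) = 2*g^4 - 6*g^3 + 8*g^2 + 19*g - 11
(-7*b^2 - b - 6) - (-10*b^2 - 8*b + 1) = 3*b^2 + 7*b - 7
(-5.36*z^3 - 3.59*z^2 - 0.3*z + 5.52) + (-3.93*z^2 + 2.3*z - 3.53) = -5.36*z^3 - 7.52*z^2 + 2.0*z + 1.99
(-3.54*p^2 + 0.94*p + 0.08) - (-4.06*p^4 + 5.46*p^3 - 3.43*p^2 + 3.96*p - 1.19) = 4.06*p^4 - 5.46*p^3 - 0.11*p^2 - 3.02*p + 1.27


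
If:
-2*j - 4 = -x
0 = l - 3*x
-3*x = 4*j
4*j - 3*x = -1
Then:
No Solution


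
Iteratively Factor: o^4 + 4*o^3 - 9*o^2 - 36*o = (o - 3)*(o^3 + 7*o^2 + 12*o) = (o - 3)*(o + 3)*(o^2 + 4*o) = (o - 3)*(o + 3)*(o + 4)*(o)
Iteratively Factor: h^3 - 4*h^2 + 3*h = (h - 3)*(h^2 - h) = h*(h - 3)*(h - 1)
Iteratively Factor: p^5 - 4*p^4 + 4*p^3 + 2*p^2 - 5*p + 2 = (p - 1)*(p^4 - 3*p^3 + p^2 + 3*p - 2) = (p - 1)^2*(p^3 - 2*p^2 - p + 2) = (p - 1)^2*(p + 1)*(p^2 - 3*p + 2) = (p - 2)*(p - 1)^2*(p + 1)*(p - 1)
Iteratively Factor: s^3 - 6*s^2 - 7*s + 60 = (s + 3)*(s^2 - 9*s + 20) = (s - 5)*(s + 3)*(s - 4)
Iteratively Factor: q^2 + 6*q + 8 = (q + 4)*(q + 2)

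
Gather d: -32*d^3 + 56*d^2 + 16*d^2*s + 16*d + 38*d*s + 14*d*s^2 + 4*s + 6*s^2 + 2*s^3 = -32*d^3 + d^2*(16*s + 56) + d*(14*s^2 + 38*s + 16) + 2*s^3 + 6*s^2 + 4*s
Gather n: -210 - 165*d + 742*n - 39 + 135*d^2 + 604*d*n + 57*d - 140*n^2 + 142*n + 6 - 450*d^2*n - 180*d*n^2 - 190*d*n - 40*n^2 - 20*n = 135*d^2 - 108*d + n^2*(-180*d - 180) + n*(-450*d^2 + 414*d + 864) - 243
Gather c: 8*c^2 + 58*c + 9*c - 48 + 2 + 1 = 8*c^2 + 67*c - 45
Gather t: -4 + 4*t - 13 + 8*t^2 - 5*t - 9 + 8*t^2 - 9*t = 16*t^2 - 10*t - 26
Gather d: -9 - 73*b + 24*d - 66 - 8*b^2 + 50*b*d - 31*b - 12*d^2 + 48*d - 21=-8*b^2 - 104*b - 12*d^2 + d*(50*b + 72) - 96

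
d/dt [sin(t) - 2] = cos(t)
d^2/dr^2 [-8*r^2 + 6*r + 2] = -16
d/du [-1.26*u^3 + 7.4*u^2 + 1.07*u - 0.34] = -3.78*u^2 + 14.8*u + 1.07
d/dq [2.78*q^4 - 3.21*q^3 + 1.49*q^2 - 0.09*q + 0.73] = 11.12*q^3 - 9.63*q^2 + 2.98*q - 0.09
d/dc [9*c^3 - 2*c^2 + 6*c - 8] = 27*c^2 - 4*c + 6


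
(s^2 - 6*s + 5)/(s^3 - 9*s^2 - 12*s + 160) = (s - 1)/(s^2 - 4*s - 32)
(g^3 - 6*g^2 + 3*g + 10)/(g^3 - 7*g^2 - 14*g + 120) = (g^2 - g - 2)/(g^2 - 2*g - 24)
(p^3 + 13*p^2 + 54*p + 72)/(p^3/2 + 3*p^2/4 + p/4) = 4*(p^3 + 13*p^2 + 54*p + 72)/(p*(2*p^2 + 3*p + 1))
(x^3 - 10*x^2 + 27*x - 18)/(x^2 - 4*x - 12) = (x^2 - 4*x + 3)/(x + 2)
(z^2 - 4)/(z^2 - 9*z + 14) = (z + 2)/(z - 7)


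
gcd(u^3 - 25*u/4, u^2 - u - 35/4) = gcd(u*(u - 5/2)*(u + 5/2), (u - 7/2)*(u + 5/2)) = u + 5/2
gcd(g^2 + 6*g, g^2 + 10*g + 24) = g + 6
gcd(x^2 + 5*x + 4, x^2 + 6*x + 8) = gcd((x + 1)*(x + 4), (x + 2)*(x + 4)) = x + 4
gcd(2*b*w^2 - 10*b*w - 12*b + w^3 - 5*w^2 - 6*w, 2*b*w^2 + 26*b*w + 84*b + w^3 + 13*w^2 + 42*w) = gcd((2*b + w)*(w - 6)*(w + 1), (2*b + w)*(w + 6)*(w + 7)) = 2*b + w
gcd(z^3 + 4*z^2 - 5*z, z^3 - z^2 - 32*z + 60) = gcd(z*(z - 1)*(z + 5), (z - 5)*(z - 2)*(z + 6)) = 1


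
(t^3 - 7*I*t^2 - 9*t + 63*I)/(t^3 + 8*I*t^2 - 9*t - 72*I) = (t - 7*I)/(t + 8*I)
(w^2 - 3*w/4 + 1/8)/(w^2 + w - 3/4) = (4*w - 1)/(2*(2*w + 3))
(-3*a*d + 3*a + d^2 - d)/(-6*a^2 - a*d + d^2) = (d - 1)/(2*a + d)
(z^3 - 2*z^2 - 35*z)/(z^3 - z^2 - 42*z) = (z + 5)/(z + 6)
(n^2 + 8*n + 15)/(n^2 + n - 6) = (n + 5)/(n - 2)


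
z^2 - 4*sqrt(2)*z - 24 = (z - 6*sqrt(2))*(z + 2*sqrt(2))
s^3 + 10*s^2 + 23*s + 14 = (s + 1)*(s + 2)*(s + 7)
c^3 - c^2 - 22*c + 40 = (c - 4)*(c - 2)*(c + 5)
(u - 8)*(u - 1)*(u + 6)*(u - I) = u^4 - 3*u^3 - I*u^3 - 46*u^2 + 3*I*u^2 + 48*u + 46*I*u - 48*I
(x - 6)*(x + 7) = x^2 + x - 42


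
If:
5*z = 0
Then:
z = 0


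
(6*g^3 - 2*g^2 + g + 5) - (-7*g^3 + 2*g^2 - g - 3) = 13*g^3 - 4*g^2 + 2*g + 8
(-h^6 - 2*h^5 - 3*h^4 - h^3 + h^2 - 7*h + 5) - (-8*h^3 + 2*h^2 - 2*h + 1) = -h^6 - 2*h^5 - 3*h^4 + 7*h^3 - h^2 - 5*h + 4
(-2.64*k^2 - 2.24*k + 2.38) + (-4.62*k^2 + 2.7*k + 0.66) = -7.26*k^2 + 0.46*k + 3.04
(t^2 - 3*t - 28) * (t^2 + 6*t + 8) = t^4 + 3*t^3 - 38*t^2 - 192*t - 224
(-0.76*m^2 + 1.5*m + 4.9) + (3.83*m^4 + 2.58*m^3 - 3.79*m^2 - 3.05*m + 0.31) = 3.83*m^4 + 2.58*m^3 - 4.55*m^2 - 1.55*m + 5.21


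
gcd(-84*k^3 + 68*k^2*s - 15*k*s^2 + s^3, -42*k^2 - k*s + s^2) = -7*k + s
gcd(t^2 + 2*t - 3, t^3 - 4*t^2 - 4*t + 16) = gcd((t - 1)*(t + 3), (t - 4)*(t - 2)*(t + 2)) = 1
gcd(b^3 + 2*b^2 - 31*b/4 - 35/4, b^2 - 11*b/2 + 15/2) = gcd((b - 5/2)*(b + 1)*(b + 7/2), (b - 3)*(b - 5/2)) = b - 5/2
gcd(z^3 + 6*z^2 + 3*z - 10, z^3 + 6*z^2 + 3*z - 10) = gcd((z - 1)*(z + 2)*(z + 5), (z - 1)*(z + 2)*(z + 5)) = z^3 + 6*z^2 + 3*z - 10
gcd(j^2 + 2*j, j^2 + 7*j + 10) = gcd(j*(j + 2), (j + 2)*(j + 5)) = j + 2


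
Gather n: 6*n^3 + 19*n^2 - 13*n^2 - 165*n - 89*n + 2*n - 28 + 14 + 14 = 6*n^3 + 6*n^2 - 252*n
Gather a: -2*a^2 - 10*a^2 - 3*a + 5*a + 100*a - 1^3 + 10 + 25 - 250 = -12*a^2 + 102*a - 216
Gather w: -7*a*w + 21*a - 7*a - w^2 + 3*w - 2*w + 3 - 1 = 14*a - w^2 + w*(1 - 7*a) + 2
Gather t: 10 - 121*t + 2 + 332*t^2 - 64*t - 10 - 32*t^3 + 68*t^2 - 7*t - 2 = -32*t^3 + 400*t^2 - 192*t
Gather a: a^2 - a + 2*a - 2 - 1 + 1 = a^2 + a - 2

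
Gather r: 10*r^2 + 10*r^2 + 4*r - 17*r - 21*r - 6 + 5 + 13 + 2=20*r^2 - 34*r + 14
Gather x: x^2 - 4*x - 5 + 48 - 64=x^2 - 4*x - 21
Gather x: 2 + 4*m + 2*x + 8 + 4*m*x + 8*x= 4*m + x*(4*m + 10) + 10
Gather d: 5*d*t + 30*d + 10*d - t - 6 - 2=d*(5*t + 40) - t - 8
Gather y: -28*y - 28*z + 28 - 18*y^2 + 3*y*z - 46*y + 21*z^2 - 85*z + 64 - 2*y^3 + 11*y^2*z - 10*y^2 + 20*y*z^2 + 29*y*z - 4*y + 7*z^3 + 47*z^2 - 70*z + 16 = -2*y^3 + y^2*(11*z - 28) + y*(20*z^2 + 32*z - 78) + 7*z^3 + 68*z^2 - 183*z + 108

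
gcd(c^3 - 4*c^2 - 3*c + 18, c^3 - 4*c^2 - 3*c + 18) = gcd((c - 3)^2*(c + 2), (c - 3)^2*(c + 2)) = c^3 - 4*c^2 - 3*c + 18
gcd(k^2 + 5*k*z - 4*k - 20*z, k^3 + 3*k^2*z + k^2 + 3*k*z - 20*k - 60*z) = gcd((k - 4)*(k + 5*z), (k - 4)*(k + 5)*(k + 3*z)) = k - 4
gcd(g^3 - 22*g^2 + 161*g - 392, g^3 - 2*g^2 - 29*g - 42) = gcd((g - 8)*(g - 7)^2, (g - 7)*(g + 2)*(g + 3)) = g - 7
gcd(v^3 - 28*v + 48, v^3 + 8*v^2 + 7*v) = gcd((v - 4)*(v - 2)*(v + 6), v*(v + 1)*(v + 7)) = 1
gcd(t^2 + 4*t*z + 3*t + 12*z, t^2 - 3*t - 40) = 1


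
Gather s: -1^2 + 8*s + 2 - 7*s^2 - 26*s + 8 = -7*s^2 - 18*s + 9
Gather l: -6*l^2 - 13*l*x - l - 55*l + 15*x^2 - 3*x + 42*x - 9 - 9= -6*l^2 + l*(-13*x - 56) + 15*x^2 + 39*x - 18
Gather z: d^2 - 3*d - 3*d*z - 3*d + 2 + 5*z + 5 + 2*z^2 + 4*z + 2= d^2 - 6*d + 2*z^2 + z*(9 - 3*d) + 9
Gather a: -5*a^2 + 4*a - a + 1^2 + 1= -5*a^2 + 3*a + 2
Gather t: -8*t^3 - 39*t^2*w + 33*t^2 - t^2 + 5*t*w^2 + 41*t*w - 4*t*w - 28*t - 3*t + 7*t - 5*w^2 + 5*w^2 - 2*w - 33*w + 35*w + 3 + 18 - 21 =-8*t^3 + t^2*(32 - 39*w) + t*(5*w^2 + 37*w - 24)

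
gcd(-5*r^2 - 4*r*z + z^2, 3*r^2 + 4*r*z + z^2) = r + z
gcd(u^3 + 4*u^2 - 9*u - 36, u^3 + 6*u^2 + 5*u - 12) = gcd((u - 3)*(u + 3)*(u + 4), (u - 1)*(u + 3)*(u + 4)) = u^2 + 7*u + 12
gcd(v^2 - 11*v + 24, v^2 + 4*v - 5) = 1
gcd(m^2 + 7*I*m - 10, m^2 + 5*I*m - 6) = m + 2*I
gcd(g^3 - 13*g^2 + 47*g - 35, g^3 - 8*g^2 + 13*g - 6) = g - 1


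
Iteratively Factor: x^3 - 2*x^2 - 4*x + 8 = (x - 2)*(x^2 - 4) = (x - 2)^2*(x + 2)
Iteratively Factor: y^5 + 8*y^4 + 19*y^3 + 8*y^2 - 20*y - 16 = (y - 1)*(y^4 + 9*y^3 + 28*y^2 + 36*y + 16) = (y - 1)*(y + 2)*(y^3 + 7*y^2 + 14*y + 8) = (y - 1)*(y + 2)*(y + 4)*(y^2 + 3*y + 2) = (y - 1)*(y + 2)^2*(y + 4)*(y + 1)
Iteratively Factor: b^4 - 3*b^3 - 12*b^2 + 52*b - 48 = (b + 4)*(b^3 - 7*b^2 + 16*b - 12) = (b - 2)*(b + 4)*(b^2 - 5*b + 6) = (b - 3)*(b - 2)*(b + 4)*(b - 2)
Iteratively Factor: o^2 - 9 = (o - 3)*(o + 3)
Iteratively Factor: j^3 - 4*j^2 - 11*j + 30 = (j - 2)*(j^2 - 2*j - 15) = (j - 5)*(j - 2)*(j + 3)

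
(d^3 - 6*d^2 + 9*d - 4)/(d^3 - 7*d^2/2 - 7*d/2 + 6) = 2*(d - 1)/(2*d + 3)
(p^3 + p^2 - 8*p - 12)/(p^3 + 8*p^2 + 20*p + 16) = (p - 3)/(p + 4)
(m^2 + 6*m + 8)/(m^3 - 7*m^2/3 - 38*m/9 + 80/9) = 9*(m + 4)/(9*m^2 - 39*m + 40)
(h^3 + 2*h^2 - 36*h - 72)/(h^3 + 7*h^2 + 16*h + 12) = (h^2 - 36)/(h^2 + 5*h + 6)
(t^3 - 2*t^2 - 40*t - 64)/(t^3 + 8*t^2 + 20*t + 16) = (t - 8)/(t + 2)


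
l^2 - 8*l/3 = l*(l - 8/3)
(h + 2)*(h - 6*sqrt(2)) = h^2 - 6*sqrt(2)*h + 2*h - 12*sqrt(2)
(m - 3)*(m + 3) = m^2 - 9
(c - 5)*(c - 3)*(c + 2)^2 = c^4 - 4*c^3 - 13*c^2 + 28*c + 60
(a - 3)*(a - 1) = a^2 - 4*a + 3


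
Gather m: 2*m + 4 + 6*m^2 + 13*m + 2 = 6*m^2 + 15*m + 6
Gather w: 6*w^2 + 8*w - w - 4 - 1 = 6*w^2 + 7*w - 5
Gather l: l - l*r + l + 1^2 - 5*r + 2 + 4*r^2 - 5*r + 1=l*(2 - r) + 4*r^2 - 10*r + 4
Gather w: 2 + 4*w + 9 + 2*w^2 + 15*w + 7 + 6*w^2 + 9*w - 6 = 8*w^2 + 28*w + 12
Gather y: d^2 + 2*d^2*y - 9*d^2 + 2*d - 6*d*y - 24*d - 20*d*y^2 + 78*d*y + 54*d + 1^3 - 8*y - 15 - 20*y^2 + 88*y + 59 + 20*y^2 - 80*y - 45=-8*d^2 - 20*d*y^2 + 32*d + y*(2*d^2 + 72*d)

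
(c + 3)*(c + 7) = c^2 + 10*c + 21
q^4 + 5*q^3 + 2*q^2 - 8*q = q*(q - 1)*(q + 2)*(q + 4)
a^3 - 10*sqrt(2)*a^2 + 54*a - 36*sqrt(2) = (a - 6*sqrt(2))*(a - 3*sqrt(2))*(a - sqrt(2))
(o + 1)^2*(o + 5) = o^3 + 7*o^2 + 11*o + 5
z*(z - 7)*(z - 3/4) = z^3 - 31*z^2/4 + 21*z/4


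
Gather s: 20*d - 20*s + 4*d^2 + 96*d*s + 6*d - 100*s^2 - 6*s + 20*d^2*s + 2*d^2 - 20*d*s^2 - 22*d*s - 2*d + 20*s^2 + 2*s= 6*d^2 + 24*d + s^2*(-20*d - 80) + s*(20*d^2 + 74*d - 24)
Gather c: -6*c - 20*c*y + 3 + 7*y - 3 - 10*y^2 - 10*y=c*(-20*y - 6) - 10*y^2 - 3*y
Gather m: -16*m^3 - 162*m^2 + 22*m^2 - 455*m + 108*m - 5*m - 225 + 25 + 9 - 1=-16*m^3 - 140*m^2 - 352*m - 192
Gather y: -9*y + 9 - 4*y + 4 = 13 - 13*y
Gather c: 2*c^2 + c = 2*c^2 + c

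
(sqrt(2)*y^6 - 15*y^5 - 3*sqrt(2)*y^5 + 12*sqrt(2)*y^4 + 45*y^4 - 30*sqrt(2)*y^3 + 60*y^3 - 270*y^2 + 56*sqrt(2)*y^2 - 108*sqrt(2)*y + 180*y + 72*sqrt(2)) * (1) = sqrt(2)*y^6 - 15*y^5 - 3*sqrt(2)*y^5 + 12*sqrt(2)*y^4 + 45*y^4 - 30*sqrt(2)*y^3 + 60*y^3 - 270*y^2 + 56*sqrt(2)*y^2 - 108*sqrt(2)*y + 180*y + 72*sqrt(2)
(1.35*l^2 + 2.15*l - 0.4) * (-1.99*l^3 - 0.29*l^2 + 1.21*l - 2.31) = -2.6865*l^5 - 4.67*l^4 + 1.806*l^3 - 0.401000000000001*l^2 - 5.4505*l + 0.924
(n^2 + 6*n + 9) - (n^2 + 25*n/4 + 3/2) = 15/2 - n/4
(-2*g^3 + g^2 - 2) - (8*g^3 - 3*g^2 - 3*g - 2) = -10*g^3 + 4*g^2 + 3*g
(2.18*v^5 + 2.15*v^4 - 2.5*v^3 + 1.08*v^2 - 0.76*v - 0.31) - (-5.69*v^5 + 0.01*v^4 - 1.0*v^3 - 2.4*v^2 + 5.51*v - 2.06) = 7.87*v^5 + 2.14*v^4 - 1.5*v^3 + 3.48*v^2 - 6.27*v + 1.75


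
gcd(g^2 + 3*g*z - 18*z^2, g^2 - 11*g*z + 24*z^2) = -g + 3*z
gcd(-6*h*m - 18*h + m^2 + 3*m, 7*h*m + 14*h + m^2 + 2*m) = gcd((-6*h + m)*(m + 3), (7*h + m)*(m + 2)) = 1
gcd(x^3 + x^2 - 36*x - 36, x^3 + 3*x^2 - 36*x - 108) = x^2 - 36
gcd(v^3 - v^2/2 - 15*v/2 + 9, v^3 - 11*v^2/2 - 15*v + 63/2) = v^2 + 3*v/2 - 9/2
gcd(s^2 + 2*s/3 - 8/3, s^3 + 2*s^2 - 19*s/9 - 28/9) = s - 4/3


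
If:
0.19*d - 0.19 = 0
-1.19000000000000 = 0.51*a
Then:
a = -2.33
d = 1.00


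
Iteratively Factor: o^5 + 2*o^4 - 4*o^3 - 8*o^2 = (o + 2)*(o^4 - 4*o^2) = o*(o + 2)*(o^3 - 4*o) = o^2*(o + 2)*(o^2 - 4) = o^2*(o - 2)*(o + 2)*(o + 2)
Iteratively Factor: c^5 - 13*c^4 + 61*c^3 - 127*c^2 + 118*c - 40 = (c - 4)*(c^4 - 9*c^3 + 25*c^2 - 27*c + 10) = (c - 4)*(c - 1)*(c^3 - 8*c^2 + 17*c - 10) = (c - 4)*(c - 1)^2*(c^2 - 7*c + 10) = (c - 4)*(c - 2)*(c - 1)^2*(c - 5)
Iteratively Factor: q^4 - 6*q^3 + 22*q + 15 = (q - 3)*(q^3 - 3*q^2 - 9*q - 5) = (q - 3)*(q + 1)*(q^2 - 4*q - 5) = (q - 5)*(q - 3)*(q + 1)*(q + 1)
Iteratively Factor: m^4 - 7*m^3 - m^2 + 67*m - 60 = (m + 3)*(m^3 - 10*m^2 + 29*m - 20) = (m - 1)*(m + 3)*(m^2 - 9*m + 20) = (m - 4)*(m - 1)*(m + 3)*(m - 5)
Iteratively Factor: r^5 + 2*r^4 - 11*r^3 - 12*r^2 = (r + 4)*(r^4 - 2*r^3 - 3*r^2) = (r - 3)*(r + 4)*(r^3 + r^2) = (r - 3)*(r + 1)*(r + 4)*(r^2) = r*(r - 3)*(r + 1)*(r + 4)*(r)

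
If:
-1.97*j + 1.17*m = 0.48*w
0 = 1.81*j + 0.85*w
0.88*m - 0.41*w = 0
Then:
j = 0.00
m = 0.00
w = 0.00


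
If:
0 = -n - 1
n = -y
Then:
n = -1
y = 1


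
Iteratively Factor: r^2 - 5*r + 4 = (r - 4)*(r - 1)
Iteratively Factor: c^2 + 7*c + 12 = (c + 3)*(c + 4)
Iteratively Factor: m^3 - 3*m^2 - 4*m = (m + 1)*(m^2 - 4*m) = m*(m + 1)*(m - 4)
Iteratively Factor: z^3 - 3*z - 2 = (z + 1)*(z^2 - z - 2) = (z + 1)^2*(z - 2)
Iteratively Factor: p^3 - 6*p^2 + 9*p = (p)*(p^2 - 6*p + 9) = p*(p - 3)*(p - 3)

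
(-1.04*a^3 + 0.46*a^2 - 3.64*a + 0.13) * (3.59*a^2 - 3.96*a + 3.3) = -3.7336*a^5 + 5.7698*a^4 - 18.3212*a^3 + 16.3991*a^2 - 12.5268*a + 0.429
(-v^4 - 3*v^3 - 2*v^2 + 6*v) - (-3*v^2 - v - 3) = -v^4 - 3*v^3 + v^2 + 7*v + 3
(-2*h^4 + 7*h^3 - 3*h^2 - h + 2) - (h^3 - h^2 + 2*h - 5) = -2*h^4 + 6*h^3 - 2*h^2 - 3*h + 7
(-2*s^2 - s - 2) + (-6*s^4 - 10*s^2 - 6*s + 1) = -6*s^4 - 12*s^2 - 7*s - 1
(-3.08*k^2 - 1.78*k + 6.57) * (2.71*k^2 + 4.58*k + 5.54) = -8.3468*k^4 - 18.9302*k^3 - 7.4109*k^2 + 20.2294*k + 36.3978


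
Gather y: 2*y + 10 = 2*y + 10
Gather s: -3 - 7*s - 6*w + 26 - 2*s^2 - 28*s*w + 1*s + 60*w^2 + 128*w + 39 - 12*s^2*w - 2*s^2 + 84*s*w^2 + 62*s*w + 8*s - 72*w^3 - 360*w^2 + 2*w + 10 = s^2*(-12*w - 4) + s*(84*w^2 + 34*w + 2) - 72*w^3 - 300*w^2 + 124*w + 72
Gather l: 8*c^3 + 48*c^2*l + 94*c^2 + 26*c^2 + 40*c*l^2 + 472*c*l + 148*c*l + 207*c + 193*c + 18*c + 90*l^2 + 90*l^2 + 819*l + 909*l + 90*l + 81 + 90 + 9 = 8*c^3 + 120*c^2 + 418*c + l^2*(40*c + 180) + l*(48*c^2 + 620*c + 1818) + 180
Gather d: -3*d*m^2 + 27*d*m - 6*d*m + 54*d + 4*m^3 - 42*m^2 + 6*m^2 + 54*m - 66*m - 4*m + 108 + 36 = d*(-3*m^2 + 21*m + 54) + 4*m^3 - 36*m^2 - 16*m + 144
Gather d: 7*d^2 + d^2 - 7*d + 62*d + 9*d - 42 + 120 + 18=8*d^2 + 64*d + 96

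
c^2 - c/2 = c*(c - 1/2)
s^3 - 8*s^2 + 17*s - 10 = (s - 5)*(s - 2)*(s - 1)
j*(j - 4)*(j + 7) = j^3 + 3*j^2 - 28*j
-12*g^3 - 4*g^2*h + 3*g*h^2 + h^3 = (-2*g + h)*(2*g + h)*(3*g + h)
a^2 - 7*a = a*(a - 7)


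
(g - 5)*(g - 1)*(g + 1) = g^3 - 5*g^2 - g + 5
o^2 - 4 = (o - 2)*(o + 2)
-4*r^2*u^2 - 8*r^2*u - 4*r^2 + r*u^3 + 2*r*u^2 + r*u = (-4*r + u)*(u + 1)*(r*u + r)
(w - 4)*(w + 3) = w^2 - w - 12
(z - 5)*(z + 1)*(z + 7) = z^3 + 3*z^2 - 33*z - 35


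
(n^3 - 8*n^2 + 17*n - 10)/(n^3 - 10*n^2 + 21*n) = (n^3 - 8*n^2 + 17*n - 10)/(n*(n^2 - 10*n + 21))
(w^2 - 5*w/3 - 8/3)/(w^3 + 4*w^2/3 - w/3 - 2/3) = (3*w - 8)/(3*w^2 + w - 2)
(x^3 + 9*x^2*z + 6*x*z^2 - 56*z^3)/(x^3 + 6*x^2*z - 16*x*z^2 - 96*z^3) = (x^2 + 5*x*z - 14*z^2)/(x^2 + 2*x*z - 24*z^2)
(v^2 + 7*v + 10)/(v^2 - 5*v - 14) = (v + 5)/(v - 7)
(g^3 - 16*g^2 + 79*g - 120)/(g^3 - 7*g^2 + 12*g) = (g^2 - 13*g + 40)/(g*(g - 4))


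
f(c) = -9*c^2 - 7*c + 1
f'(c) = -18*c - 7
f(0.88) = -12.13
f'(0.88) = -22.84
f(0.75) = -9.31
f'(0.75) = -20.50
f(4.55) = -217.17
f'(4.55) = -88.90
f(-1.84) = -16.59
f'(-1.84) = 26.12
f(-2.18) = -26.51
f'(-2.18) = 32.24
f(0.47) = -4.28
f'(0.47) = -15.46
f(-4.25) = -131.81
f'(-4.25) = 69.50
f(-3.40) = -79.24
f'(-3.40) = 54.20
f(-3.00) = -59.00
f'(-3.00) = 47.00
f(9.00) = -791.00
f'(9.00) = -169.00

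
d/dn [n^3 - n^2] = n*(3*n - 2)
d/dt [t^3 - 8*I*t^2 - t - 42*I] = 3*t^2 - 16*I*t - 1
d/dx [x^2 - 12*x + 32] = 2*x - 12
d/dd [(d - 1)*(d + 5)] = 2*d + 4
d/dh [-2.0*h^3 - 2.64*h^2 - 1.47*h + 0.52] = -6.0*h^2 - 5.28*h - 1.47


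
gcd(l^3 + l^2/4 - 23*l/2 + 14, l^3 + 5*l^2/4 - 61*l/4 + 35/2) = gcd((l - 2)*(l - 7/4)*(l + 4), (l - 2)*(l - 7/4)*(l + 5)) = l^2 - 15*l/4 + 7/2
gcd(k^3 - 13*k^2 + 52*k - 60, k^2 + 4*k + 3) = 1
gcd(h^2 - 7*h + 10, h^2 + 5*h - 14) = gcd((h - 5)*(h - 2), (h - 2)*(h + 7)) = h - 2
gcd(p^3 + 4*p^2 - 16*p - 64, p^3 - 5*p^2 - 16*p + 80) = p^2 - 16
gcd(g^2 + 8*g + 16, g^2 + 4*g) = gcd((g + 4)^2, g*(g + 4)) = g + 4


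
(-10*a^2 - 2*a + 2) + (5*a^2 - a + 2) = -5*a^2 - 3*a + 4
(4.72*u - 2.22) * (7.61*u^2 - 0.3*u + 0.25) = 35.9192*u^3 - 18.3102*u^2 + 1.846*u - 0.555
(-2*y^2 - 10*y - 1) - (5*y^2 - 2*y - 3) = -7*y^2 - 8*y + 2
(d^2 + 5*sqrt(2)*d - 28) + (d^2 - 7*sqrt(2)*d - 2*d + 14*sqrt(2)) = 2*d^2 - 2*sqrt(2)*d - 2*d - 28 + 14*sqrt(2)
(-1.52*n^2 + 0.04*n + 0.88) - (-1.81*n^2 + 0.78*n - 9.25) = 0.29*n^2 - 0.74*n + 10.13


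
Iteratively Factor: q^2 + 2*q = (q + 2)*(q)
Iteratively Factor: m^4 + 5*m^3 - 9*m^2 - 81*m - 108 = (m - 4)*(m^3 + 9*m^2 + 27*m + 27) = (m - 4)*(m + 3)*(m^2 + 6*m + 9) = (m - 4)*(m + 3)^2*(m + 3)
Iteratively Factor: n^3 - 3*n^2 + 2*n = (n - 2)*(n^2 - n) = n*(n - 2)*(n - 1)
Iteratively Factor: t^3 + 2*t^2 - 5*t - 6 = (t + 1)*(t^2 + t - 6) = (t + 1)*(t + 3)*(t - 2)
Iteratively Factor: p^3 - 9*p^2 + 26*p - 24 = (p - 2)*(p^2 - 7*p + 12) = (p - 4)*(p - 2)*(p - 3)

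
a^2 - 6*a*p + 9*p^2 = (a - 3*p)^2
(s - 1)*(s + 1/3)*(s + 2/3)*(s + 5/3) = s^4 + 5*s^3/3 - 7*s^2/9 - 41*s/27 - 10/27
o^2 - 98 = (o - 7*sqrt(2))*(o + 7*sqrt(2))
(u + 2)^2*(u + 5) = u^3 + 9*u^2 + 24*u + 20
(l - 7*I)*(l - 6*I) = l^2 - 13*I*l - 42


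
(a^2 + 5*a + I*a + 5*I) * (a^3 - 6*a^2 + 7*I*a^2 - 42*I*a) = a^5 - a^4 + 8*I*a^4 - 37*a^3 - 8*I*a^3 + 7*a^2 - 240*I*a^2 + 210*a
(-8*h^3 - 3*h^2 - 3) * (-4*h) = 32*h^4 + 12*h^3 + 12*h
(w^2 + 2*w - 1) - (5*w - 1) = w^2 - 3*w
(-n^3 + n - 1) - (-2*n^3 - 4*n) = n^3 + 5*n - 1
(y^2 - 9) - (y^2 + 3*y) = -3*y - 9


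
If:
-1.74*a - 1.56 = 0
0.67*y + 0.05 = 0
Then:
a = -0.90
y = -0.07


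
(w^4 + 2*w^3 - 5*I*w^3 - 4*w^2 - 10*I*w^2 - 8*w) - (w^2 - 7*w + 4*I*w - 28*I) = w^4 + 2*w^3 - 5*I*w^3 - 5*w^2 - 10*I*w^2 - w - 4*I*w + 28*I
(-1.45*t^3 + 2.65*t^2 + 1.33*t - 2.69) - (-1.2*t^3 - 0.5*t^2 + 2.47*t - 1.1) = -0.25*t^3 + 3.15*t^2 - 1.14*t - 1.59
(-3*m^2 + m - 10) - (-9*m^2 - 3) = 6*m^2 + m - 7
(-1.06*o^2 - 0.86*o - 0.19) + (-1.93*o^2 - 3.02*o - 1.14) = -2.99*o^2 - 3.88*o - 1.33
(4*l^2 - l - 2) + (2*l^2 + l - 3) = 6*l^2 - 5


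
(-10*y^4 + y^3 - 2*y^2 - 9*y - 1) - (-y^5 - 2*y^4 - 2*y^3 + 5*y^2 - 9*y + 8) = y^5 - 8*y^4 + 3*y^3 - 7*y^2 - 9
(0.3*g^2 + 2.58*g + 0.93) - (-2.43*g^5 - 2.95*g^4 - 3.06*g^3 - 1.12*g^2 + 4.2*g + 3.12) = 2.43*g^5 + 2.95*g^4 + 3.06*g^3 + 1.42*g^2 - 1.62*g - 2.19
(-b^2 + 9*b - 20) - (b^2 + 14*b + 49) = -2*b^2 - 5*b - 69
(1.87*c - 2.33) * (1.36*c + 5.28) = 2.5432*c^2 + 6.7048*c - 12.3024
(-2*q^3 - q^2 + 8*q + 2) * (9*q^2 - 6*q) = -18*q^5 + 3*q^4 + 78*q^3 - 30*q^2 - 12*q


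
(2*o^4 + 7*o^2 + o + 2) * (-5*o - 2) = -10*o^5 - 4*o^4 - 35*o^3 - 19*o^2 - 12*o - 4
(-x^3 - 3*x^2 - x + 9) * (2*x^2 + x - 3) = -2*x^5 - 7*x^4 - 2*x^3 + 26*x^2 + 12*x - 27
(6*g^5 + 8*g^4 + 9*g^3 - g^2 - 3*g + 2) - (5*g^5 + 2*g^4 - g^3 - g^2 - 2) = g^5 + 6*g^4 + 10*g^3 - 3*g + 4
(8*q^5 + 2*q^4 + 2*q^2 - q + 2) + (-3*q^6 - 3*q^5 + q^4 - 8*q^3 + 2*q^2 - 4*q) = -3*q^6 + 5*q^5 + 3*q^4 - 8*q^3 + 4*q^2 - 5*q + 2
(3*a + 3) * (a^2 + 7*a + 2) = 3*a^3 + 24*a^2 + 27*a + 6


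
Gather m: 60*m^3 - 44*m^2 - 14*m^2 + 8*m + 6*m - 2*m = 60*m^3 - 58*m^2 + 12*m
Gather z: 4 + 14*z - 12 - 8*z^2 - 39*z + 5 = -8*z^2 - 25*z - 3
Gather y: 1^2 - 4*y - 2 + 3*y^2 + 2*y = 3*y^2 - 2*y - 1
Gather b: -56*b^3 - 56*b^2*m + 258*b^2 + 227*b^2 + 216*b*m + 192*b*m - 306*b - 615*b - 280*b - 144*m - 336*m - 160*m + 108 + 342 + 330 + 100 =-56*b^3 + b^2*(485 - 56*m) + b*(408*m - 1201) - 640*m + 880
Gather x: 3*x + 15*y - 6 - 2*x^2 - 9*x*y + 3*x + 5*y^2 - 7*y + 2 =-2*x^2 + x*(6 - 9*y) + 5*y^2 + 8*y - 4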